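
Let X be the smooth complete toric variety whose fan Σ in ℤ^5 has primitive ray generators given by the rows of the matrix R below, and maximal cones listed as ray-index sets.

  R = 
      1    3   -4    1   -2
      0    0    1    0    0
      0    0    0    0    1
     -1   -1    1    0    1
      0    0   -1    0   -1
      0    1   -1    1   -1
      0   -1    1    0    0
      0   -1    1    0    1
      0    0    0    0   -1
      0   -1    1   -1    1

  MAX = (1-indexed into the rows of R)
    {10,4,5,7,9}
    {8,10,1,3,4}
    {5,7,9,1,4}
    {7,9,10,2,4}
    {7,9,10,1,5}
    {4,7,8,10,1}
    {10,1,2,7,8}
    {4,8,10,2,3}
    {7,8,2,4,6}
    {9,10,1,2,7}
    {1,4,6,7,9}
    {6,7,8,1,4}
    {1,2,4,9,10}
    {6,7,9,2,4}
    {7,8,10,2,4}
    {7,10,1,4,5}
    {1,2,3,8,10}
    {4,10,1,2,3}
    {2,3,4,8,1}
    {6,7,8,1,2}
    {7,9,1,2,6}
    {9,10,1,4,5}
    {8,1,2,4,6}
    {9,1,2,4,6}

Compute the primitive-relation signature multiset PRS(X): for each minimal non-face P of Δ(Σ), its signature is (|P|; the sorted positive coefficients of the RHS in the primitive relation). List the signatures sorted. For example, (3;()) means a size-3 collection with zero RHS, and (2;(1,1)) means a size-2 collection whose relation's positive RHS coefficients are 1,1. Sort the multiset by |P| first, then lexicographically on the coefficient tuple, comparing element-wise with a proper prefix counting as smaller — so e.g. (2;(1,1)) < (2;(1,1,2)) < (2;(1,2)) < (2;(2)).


Σ has 12 primitive collections:

  • {3,9}:  v_{3} + v_{9} = 0  ⇒ sig = (2;())
  • {6,10}:  v_{6} + v_{10} = 0  ⇒ sig = (2;())
  • {2,5}:  v_{2} + v_{5} = v_{9}  ⇒ sig = (2;(1))
  • {3,7}:  v_{3} + v_{7} = v_{8}  ⇒ sig = (2;(1))
  • {8,9}:  v_{8} + v_{9} = v_{7}  ⇒ sig = (2;(1))
  • {3,5}:  v_{3} + v_{5} = v_{1} + v_{4} + v_{7} + v_{10}  ⇒ sig = (2;(1,1,1,1))
  • {3,6}:  v_{3} + v_{6} = v_{1} + v_{2} + v_{4} + v_{8}  ⇒ sig = (2;(1,1,1,1))
  • {5,6}:  v_{5} + v_{6} = v_{1} + v_{4} + v_{7} + v_{9}  ⇒ sig = (2;(1,1,1,1))
  • {5,8}:  v_{5} + v_{8} = v_{1} + v_{4} + 2·v_{7} + v_{10}  ⇒ sig = (2;(1,1,1,2))
  • {1,2,4,7}:  v_{1} + v_{2} + v_{4} + v_{7} = v_{6}  ⇒ sig = (4;(1))
  • {1,2,4,8,10}:  v_{1} + v_{2} + v_{4} + v_{8} + v_{10} = v_{3}  ⇒ sig = (5;(1))
  • {1,4,7,9,10}:  v_{1} + v_{4} + v_{7} + v_{9} + v_{10} = v_{5}  ⇒ sig = (5;(1))

so the primitive-relation signature multiset is
    (2;())
    (2;())
    (2;(1))
    (2;(1))
    (2;(1))
    (2;(1,1,1,1))
    (2;(1,1,1,1))
    (2;(1,1,1,1))
    (2;(1,1,1,2))
    (4;(1))
    (5;(1))
    (5;(1))


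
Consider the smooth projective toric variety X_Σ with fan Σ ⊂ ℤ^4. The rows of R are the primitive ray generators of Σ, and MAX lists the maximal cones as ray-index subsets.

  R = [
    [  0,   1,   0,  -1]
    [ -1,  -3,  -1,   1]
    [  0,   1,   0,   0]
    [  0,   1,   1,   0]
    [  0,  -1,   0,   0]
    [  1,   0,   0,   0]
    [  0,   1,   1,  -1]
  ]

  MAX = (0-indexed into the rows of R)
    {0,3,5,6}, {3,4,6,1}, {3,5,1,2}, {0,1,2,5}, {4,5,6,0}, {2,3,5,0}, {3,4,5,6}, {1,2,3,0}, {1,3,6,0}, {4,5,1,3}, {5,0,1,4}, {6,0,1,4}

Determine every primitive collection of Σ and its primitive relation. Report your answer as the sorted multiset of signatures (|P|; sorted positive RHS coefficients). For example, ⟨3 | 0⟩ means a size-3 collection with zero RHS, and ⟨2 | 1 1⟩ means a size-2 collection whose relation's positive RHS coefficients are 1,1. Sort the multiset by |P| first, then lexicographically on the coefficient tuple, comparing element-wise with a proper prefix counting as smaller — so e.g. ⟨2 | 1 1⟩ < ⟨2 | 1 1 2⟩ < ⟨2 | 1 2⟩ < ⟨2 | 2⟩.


Minimal non-faces — 5 found among 7 rays, 12 max cones:

  {2,4}:  v_{2} + v_{4} = 0  ⟹  sig = ⟨2 | 0⟩
  {2,6}:  v_{2} + v_{6} = v_{0} + v_{3}  ⟹  sig = ⟨2 | 1 1⟩
  {0,3,4}:  v_{0} + v_{3} + v_{4} = v_{6}  ⟹  sig = ⟨3 | 1⟩
  {1,5,6}:  v_{1} + v_{5} + v_{6} = 2·v_{4}  ⟹  sig = ⟨3 | 2⟩
  {0,1,3,5}:  v_{0} + v_{1} + v_{3} + v_{5} = v_{4}  ⟹  sig = ⟨4 | 1⟩

Signatures (|P|; sorted positive RHS coefficients), sorted:
    ⟨2 | 0⟩
    ⟨2 | 1 1⟩
    ⟨3 | 1⟩
    ⟨3 | 2⟩
    ⟨4 | 1⟩


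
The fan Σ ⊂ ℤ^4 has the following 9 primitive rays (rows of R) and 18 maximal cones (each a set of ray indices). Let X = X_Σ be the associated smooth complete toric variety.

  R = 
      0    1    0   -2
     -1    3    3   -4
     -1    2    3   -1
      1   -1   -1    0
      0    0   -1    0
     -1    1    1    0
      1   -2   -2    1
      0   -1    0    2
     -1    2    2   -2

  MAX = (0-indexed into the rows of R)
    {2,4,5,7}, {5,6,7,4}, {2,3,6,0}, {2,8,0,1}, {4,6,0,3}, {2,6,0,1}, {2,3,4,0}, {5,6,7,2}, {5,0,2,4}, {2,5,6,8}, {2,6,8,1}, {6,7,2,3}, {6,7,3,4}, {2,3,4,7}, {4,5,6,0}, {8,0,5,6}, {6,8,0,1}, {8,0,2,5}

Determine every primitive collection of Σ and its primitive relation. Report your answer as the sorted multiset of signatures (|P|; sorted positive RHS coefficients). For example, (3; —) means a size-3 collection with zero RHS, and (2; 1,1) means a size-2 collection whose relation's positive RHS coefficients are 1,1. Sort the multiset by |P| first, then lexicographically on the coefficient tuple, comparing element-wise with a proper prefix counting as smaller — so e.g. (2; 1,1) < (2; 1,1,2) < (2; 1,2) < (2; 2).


12 collections generate NE(X_Σ); each relation:

  • {0,7}:  v_{0} + v_{7} = 0  ⇒ sig = (2; —)
  • {3,5}:  v_{3} + v_{5} = 0  ⇒ sig = (2; —)
  • {1,4}:  v_{1} + v_{4} = v_{0} + v_{8}  ⇒ sig = (2; 1,1)
  • {4,8}:  v_{4} + v_{8} = v_{0} + v_{5}  ⇒ sig = (2; 1,1)
  • {1,7}:  v_{1} + v_{7} = v_{2} + v_{6} + v_{8}  ⇒ sig = (2; 1,1,1)
  • {3,8}:  v_{3} + v_{8} = v_{0} + v_{2} + v_{6}  ⇒ sig = (2; 1,1,1)
  • {7,8}:  v_{7} + v_{8} = v_{2} + v_{5} + v_{6}  ⇒ sig = (2; 1,1,1)
  • {1,5}:  v_{1} + v_{5} = 2·v_{8}  ⇒ sig = (2; 2)
  • {1,3}:  v_{1} + v_{3} = 2·v_{0} + 2·v_{2} + 2·v_{6}  ⇒ sig = (2; 2,2,2)
  • {2,4,6}:  v_{2} + v_{4} + v_{6} = 0  ⇒ sig = (3; —)
  • {0,2,5,6}:  v_{0} + v_{2} + v_{5} + v_{6} = v_{8}  ⇒ sig = (4; 1)
  • {0,2,6,8}:  v_{0} + v_{2} + v_{6} + v_{8} = v_{1}  ⇒ sig = (4; 1)

Hence PRS(X_Σ) =
[(2; —), (2; —), (2; 1,1), (2; 1,1), (2; 1,1,1), (2; 1,1,1), (2; 1,1,1), (2; 2), (2; 2,2,2), (3; —), (4; 1), (4; 1)]


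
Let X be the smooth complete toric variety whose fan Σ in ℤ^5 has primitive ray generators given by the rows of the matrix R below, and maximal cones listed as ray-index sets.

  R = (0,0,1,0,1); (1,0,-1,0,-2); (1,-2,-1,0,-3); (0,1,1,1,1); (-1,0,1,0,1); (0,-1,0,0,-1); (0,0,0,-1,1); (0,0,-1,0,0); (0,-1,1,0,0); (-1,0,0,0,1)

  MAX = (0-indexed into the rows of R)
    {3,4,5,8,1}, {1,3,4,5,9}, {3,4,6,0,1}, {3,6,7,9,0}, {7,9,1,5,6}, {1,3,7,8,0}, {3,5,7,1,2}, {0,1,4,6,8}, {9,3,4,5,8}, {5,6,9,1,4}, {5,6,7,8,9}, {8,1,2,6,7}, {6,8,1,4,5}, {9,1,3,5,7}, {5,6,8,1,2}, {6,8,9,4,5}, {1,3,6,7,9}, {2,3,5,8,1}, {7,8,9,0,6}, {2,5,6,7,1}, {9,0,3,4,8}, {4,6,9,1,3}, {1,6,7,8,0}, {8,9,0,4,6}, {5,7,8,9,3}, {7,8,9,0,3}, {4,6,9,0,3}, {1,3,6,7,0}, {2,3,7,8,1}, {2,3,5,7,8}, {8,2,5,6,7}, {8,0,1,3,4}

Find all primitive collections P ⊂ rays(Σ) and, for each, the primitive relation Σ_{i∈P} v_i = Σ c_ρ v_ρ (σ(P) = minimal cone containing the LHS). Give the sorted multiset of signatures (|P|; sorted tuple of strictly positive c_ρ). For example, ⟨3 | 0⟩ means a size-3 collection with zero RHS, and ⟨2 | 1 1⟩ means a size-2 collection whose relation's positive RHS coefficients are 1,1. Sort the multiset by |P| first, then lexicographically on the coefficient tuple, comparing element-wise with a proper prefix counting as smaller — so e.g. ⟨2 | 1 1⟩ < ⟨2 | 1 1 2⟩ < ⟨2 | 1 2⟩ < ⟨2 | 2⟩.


|primitive collections| = 11. Relations:

  P = {0,5}:  v_{0} + v_{5} = v_{8}  ⇒ sig = ⟨2 | 1⟩
  P = {4,7}:  v_{4} + v_{7} = v_{9}  ⇒ sig = ⟨2 | 1⟩
  P = {0,2}:  v_{0} + v_{2} = v_{1} + v_{7} + 2·v_{8}  ⇒ sig = ⟨2 | 1 1 2⟩
  P = {2,9}:  v_{2} + v_{9} = 2·v_{5} + v_{7}  ⇒ sig = ⟨2 | 1 2⟩
  P = {2,4}:  v_{2} + v_{4} = 2·v_{5}  ⇒ sig = ⟨2 | 2⟩
  P = {0,1,9}:  v_{0} + v_{1} + v_{9} = 0  ⇒ sig = ⟨3 | 0⟩
  P = {1,8,9}:  v_{1} + v_{8} + v_{9} = v_{5}  ⇒ sig = ⟨3 | 1⟩
  P = {3,5,6}:  v_{3} + v_{5} + v_{6} = v_{0}  ⇒ sig = ⟨3 | 1⟩
  P = {2,3,6}:  v_{2} + v_{3} + v_{6} = v_{0} + v_{1} + v_{7} + v_{8}  ⇒ sig = ⟨3 | 1 1 1 1⟩
  P = {3,6,8}:  v_{3} + v_{6} + v_{8} = 2·v_{0}  ⇒ sig = ⟨3 | 2⟩
  P = {1,5,7,8}:  v_{1} + v_{5} + v_{7} + v_{8} = v_{2}  ⇒ sig = ⟨4 | 1⟩

Hence PRS(X_Σ) =
    ⟨2 | 1⟩
    ⟨2 | 1⟩
    ⟨2 | 1 1 2⟩
    ⟨2 | 1 2⟩
    ⟨2 | 2⟩
    ⟨3 | 0⟩
    ⟨3 | 1⟩
    ⟨3 | 1⟩
    ⟨3 | 1 1 1 1⟩
    ⟨3 | 2⟩
    ⟨4 | 1⟩


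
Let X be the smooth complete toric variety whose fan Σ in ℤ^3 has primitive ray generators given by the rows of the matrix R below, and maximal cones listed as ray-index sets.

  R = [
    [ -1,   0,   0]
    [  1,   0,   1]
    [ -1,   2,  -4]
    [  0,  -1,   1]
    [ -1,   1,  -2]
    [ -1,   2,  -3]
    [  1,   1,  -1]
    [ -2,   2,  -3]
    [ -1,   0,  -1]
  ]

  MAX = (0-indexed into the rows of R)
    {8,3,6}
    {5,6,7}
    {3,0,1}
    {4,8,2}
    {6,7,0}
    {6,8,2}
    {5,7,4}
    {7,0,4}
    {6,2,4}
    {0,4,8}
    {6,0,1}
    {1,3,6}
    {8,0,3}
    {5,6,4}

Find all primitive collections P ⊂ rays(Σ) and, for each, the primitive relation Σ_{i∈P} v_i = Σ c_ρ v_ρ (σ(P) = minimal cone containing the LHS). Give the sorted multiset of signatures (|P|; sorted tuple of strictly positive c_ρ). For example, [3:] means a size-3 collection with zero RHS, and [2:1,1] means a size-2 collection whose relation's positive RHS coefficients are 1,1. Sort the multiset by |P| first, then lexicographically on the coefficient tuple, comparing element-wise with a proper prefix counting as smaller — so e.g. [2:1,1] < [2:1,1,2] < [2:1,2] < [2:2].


20 minimal non-faces of Δ(Σ) (on 9 rays):

  {1,8}:  v_{1} + v_{8} = 0 ; sig = [2:]
  {0,5}:  v_{0} + v_{5} = v_{7} ; sig = [2:1]
  {3,4}:  v_{3} + v_{4} = v_{8} ; sig = [2:1]
  {3,5}:  v_{3} + v_{5} = v_{4} ; sig = [2:1]
  {1,2}:  v_{1} + v_{2} = v_{4} + v_{6} ; sig = [2:1,1]
  {1,4}:  v_{1} + v_{4} = v_{0} + v_{6} ; sig = [2:1,1]
  {3,7}:  v_{3} + v_{7} = v_{0} + v_{4} ; sig = [2:1,1]
  {2,3}:  v_{2} + v_{3} = v_{6} + 2·v_{8} ; sig = [2:1,2]
  {2,7}:  v_{2} + v_{7} = 2·v_{4} + v_{5} ; sig = [2:1,2]
  {7,8}:  v_{7} + v_{8} = v_{0} + 2·v_{4} ; sig = [2:1,2]
  {2,5}:  v_{2} + v_{5} = 3·v_{4} + v_{6} ; sig = [2:1,3]
  {0,2}:  v_{0} + v_{2} = 2·v_{4} ; sig = [2:2]
  {5,8}:  v_{5} + v_{8} = 2·v_{4} ; sig = [2:2]
  {1,5}:  v_{1} + v_{5} = 2·v_{0} + 2·v_{6} ; sig = [2:2,2]
  {1,7}:  v_{1} + v_{7} = 3·v_{0} + 2·v_{6} ; sig = [2:2,3]
  {0,3,6}:  v_{0} + v_{3} + v_{6} = 0 ; sig = [3:]
  {0,4,6}:  v_{0} + v_{4} + v_{6} = v_{5} ; sig = [3:1]
  {0,6,8}:  v_{0} + v_{6} + v_{8} = v_{4} ; sig = [3:1]
  {4,6,8}:  v_{4} + v_{6} + v_{8} = v_{2} ; sig = [3:1]
  {4,6,7}:  v_{4} + v_{6} + v_{7} = 2·v_{5} ; sig = [3:2]

Signatures (|P|; sorted positive RHS coefficients), sorted:
[[2:], [2:1], [2:1], [2:1], [2:1,1], [2:1,1], [2:1,1], [2:1,2], [2:1,2], [2:1,2], [2:1,3], [2:2], [2:2], [2:2,2], [2:2,3], [3:], [3:1], [3:1], [3:1], [3:2]]


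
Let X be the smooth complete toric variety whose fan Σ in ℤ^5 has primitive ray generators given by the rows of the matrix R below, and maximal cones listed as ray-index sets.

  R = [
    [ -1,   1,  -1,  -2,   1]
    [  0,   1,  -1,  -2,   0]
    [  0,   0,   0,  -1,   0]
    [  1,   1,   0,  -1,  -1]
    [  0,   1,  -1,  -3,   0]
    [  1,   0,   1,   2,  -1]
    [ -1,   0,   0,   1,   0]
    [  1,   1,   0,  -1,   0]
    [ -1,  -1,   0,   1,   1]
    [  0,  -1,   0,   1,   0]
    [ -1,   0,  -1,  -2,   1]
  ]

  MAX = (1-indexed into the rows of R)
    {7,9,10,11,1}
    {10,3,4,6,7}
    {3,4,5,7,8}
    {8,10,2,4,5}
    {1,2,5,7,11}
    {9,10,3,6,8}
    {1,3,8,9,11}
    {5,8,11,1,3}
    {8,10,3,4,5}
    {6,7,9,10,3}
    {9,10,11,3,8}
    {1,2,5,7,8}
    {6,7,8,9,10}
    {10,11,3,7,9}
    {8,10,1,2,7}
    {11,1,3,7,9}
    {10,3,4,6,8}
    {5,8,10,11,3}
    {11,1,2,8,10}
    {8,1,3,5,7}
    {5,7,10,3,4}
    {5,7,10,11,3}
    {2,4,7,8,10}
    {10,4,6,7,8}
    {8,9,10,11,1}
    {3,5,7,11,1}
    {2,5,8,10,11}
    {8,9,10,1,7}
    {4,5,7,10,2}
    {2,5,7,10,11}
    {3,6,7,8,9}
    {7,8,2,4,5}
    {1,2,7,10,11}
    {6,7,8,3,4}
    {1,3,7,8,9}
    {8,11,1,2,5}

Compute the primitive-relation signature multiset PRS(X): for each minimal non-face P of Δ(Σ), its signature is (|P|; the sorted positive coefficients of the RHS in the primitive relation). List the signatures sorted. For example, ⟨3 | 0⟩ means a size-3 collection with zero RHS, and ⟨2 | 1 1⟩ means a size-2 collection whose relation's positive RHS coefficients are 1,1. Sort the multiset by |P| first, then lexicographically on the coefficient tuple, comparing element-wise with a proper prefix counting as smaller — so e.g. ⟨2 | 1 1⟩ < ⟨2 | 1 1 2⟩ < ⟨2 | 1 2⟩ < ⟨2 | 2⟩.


15 collections generate NE(X_Σ); each relation:

  • {4,9}:  v_{4} + v_{9} = 0 — sig = ⟨2 | 0⟩
  • {6,11}:  v_{6} + v_{11} = 0 — sig = ⟨2 | 0⟩
  • {2,3}:  v_{2} + v_{3} = v_{5} — sig = ⟨2 | 1⟩
  • {4,11}:  v_{4} + v_{11} = v_{5} — sig = ⟨2 | 1⟩
  • {5,6}:  v_{5} + v_{6} = v_{4} — sig = ⟨2 | 1⟩
  • {5,9}:  v_{5} + v_{9} = v_{11} — sig = ⟨2 | 1⟩
  • {1,6}:  v_{1} + v_{6} = v_{7} + v_{8} — sig = ⟨2 | 1 1⟩
  • {2,9}:  v_{2} + v_{9} = v_{1} + v_{10} — sig = ⟨2 | 1 1⟩
  • {1,4}:  v_{1} + v_{4} = v_{5} + v_{7} + v_{8} — sig = ⟨2 | 1 1 1⟩
  • {2,6}:  v_{2} + v_{6} = v_{4} + v_{7} + v_{8} + v_{10} — sig = ⟨2 | 1 1 1 1⟩
  • {1,3,10}:  v_{1} + v_{3} + v_{10} = v_{11} — sig = ⟨3 | 1⟩
  • {7,8,11}:  v_{7} + v_{8} + v_{11} = v_{1} — sig = ⟨3 | 1⟩
  • {1,5,10}:  v_{1} + v_{5} + v_{10} = v_{2} + v_{11} — sig = ⟨3 | 1 1⟩
  • {3,7,8,10}:  v_{3} + v_{7} + v_{8} + v_{10} = 0 — sig = ⟨4 | 0⟩
  • {5,7,8,10}:  v_{5} + v_{7} + v_{8} + v_{10} = v_{2} — sig = ⟨4 | 1⟩

so the primitive-relation signature multiset is
[⟨2 | 0⟩, ⟨2 | 0⟩, ⟨2 | 1⟩, ⟨2 | 1⟩, ⟨2 | 1⟩, ⟨2 | 1⟩, ⟨2 | 1 1⟩, ⟨2 | 1 1⟩, ⟨2 | 1 1 1⟩, ⟨2 | 1 1 1 1⟩, ⟨3 | 1⟩, ⟨3 | 1⟩, ⟨3 | 1 1⟩, ⟨4 | 0⟩, ⟨4 | 1⟩]


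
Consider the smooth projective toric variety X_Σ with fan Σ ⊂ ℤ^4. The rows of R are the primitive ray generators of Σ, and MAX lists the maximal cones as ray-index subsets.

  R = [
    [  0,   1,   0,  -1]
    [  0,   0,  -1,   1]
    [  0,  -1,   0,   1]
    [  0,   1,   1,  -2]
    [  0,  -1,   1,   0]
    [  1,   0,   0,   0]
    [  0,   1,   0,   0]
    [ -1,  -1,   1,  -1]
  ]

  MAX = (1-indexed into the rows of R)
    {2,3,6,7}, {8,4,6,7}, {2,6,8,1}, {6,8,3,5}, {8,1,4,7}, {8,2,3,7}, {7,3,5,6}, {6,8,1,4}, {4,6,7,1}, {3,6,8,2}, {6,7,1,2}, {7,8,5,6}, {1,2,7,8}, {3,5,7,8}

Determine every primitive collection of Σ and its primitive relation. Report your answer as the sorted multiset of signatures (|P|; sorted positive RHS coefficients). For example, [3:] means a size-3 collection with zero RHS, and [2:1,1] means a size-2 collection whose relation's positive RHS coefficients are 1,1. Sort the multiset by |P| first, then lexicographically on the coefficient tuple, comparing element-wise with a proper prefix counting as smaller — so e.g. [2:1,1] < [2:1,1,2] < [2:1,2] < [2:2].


Minimal non-faces — 9 found among 8 rays, 14 max cones:

  P={1,3}:  v_{1} + v_{3} = 0  so sig = [2:]
  P={2,4}:  v_{2} + v_{4} = v_{1}  so sig = [2:1]
  P={2,5}:  v_{2} + v_{5} = v_{3}  so sig = [2:1]
  P={1,5}:  v_{1} + v_{5} = v_{6} + v_{7} + v_{8}  so sig = [2:1,1,1]
  P={3,4}:  v_{3} + v_{4} = v_{6} + v_{7} + v_{8}  so sig = [2:1,1,1]
  P={4,5}:  v_{4} + v_{5} = 2·v_{6} + 2·v_{7} + 2·v_{8}  so sig = [2:2,2,2]
  P={2,6,7,8}:  v_{2} + v_{6} + v_{7} + v_{8} = 0  so sig = [4:]
  P={1,6,7,8}:  v_{1} + v_{6} + v_{7} + v_{8} = v_{4}  so sig = [4:1]
  P={3,6,7,8}:  v_{3} + v_{6} + v_{7} + v_{8} = v_{5}  so sig = [4:1]

Hence PRS(X_Σ) =
{ [2:],  [2:1] ×2,  [2:1,1,1] ×2,  [2:2,2,2],  [4:],  [4:1] ×2 }


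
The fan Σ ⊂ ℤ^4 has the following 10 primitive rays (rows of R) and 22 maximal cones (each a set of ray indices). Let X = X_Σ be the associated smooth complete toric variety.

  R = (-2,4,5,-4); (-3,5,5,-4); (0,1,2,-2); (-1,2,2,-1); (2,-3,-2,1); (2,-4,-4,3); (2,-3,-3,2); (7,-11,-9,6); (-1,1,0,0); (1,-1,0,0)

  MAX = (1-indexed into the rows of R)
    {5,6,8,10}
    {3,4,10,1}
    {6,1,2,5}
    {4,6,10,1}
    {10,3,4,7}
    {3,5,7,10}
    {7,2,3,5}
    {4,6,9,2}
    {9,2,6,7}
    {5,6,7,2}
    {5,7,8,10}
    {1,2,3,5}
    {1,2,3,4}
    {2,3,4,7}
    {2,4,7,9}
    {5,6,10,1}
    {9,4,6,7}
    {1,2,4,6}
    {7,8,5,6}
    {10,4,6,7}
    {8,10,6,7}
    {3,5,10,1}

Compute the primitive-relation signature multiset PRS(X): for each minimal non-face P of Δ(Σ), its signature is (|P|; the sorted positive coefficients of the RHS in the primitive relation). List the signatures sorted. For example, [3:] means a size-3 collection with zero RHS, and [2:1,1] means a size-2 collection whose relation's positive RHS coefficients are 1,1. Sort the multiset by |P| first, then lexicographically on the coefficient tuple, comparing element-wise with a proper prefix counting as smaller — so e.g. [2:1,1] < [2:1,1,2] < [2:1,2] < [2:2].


Minimal non-faces — 15 found among 10 rays, 22 max cones:

  P={9,10}:  v_{9} + v_{10} = 0  ⟹  sig = [2:]
  P={1,7}:  v_{1} + v_{7} = v_{3}  ⟹  sig = [2:1]
  P={1,9}:  v_{1} + v_{9} = v_{2}  ⟹  sig = [2:1]
  P={2,10}:  v_{2} + v_{10} = v_{1}  ⟹  sig = [2:1]
  P={3,6}:  v_{3} + v_{6} = v_{5}  ⟹  sig = [2:1]
  P={4,5}:  v_{4} + v_{5} = v_{10}  ⟹  sig = [2:1]
  P={3,9}:  v_{3} + v_{9} = v_{2} + v_{7}  ⟹  sig = [2:1,1]
  P={5,9}:  v_{5} + v_{9} = v_{2} + v_{6} + v_{7}  ⟹  sig = [2:1,1,1]
  P={8,9}:  v_{8} + v_{9} = v_{5} + v_{6} + v_{7}  ⟹  sig = [2:1,1,1]
  P={3,8}:  v_{3} + v_{8} = 2·v_{5} + v_{7} + v_{10}  ⟹  sig = [2:1,1,2]
  P={4,8}:  v_{4} + v_{8} = v_{6} + v_{7} + 2·v_{10}  ⟹  sig = [2:1,1,2]
  P={1,8}:  v_{1} + v_{8} = 2·v_{5} + v_{10}  ⟹  sig = [2:1,2]
  P={2,8}:  v_{2} + v_{8} = 2·v_{5}  ⟹  sig = [2:2]
  P={2,4,6,7}:  v_{2} + v_{4} + v_{6} + v_{7} = 0  ⟹  sig = [4:]
  P={5,6,7,10}:  v_{5} + v_{6} + v_{7} + v_{10} = v_{8}  ⟹  sig = [4:1]

so the primitive-relation signature multiset is
    |P|=2: 13 collections, coeffs (), (1), (1), (1), (1), (1), (1,1), (1,1,1), (1,1,1), (1,1,2), (1,1,2), (1,2), (2)
    |P|=4: 2 collections, coeffs (), (1)


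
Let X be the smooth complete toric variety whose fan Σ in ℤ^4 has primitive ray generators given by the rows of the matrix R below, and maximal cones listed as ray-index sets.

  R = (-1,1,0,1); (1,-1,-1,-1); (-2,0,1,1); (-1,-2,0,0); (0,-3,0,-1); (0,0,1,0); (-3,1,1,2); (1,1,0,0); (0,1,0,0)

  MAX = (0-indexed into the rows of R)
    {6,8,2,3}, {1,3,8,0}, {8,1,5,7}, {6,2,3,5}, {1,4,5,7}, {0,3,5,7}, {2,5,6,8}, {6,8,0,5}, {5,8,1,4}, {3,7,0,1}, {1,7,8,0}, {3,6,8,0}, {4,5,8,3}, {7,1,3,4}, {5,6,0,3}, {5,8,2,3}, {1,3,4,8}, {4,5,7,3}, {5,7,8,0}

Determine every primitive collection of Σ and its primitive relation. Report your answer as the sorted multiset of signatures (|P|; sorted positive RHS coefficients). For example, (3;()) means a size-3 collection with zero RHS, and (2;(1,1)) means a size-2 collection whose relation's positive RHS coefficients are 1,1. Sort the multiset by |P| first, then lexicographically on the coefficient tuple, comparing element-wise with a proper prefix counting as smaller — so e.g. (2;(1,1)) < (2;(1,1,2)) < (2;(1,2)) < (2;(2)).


|primitive collections| = 14. Relations:

  {0,2}:  v_{0} + v_{2} = v_{6} ; sig = (2;(1))
  {0,4}:  v_{0} + v_{4} = v_{3} ; sig = (2;(1))
  {1,2}:  v_{1} + v_{2} = v_{3} + v_{8} ; sig = (2;(1,1))
  {2,7}:  v_{2} + v_{7} = v_{0} + v_{5} ; sig = (2;(1,1))
  {4,6}:  v_{4} + v_{6} = v_{2} + v_{3} ; sig = (2;(1,1))
  {1,6}:  v_{1} + v_{6} = v_{0} + v_{3} + v_{8} ; sig = (2;(1,1,1))
  {2,4}:  v_{2} + v_{4} = 2·v_{3} + v_{5} + v_{8} ; sig = (2;(1,1,2))
  {6,7}:  v_{6} + v_{7} = 2·v_{0} + v_{5} ; sig = (2;(1,2))
  {0,1,5}:  v_{0} + v_{1} + v_{5} = 0 ; sig = (3;())
  {3,7,8}:  v_{3} + v_{7} + v_{8} = 0 ; sig = (3;())
  {1,3,5}:  v_{1} + v_{3} + v_{5} = v_{4} ; sig = (3;(1))
  {4,7,8}:  v_{4} + v_{7} + v_{8} = v_{1} + v_{5} ; sig = (3;(1,1))
  {0,3,5,8}:  v_{0} + v_{3} + v_{5} + v_{8} = v_{2} ; sig = (4;(1))
  {3,5,6,8}:  v_{3} + v_{5} + v_{6} + v_{8} = 2·v_{2} ; sig = (4;(2))

Sorted signature multiset PRS(X):
{ (2;(1)) ×2,  (2;(1,1)) ×3,  (2;(1,1,1)),  (2;(1,1,2)),  (2;(1,2)),  (3;()) ×2,  (3;(1)),  (3;(1,1)),  (4;(1)),  (4;(2)) }


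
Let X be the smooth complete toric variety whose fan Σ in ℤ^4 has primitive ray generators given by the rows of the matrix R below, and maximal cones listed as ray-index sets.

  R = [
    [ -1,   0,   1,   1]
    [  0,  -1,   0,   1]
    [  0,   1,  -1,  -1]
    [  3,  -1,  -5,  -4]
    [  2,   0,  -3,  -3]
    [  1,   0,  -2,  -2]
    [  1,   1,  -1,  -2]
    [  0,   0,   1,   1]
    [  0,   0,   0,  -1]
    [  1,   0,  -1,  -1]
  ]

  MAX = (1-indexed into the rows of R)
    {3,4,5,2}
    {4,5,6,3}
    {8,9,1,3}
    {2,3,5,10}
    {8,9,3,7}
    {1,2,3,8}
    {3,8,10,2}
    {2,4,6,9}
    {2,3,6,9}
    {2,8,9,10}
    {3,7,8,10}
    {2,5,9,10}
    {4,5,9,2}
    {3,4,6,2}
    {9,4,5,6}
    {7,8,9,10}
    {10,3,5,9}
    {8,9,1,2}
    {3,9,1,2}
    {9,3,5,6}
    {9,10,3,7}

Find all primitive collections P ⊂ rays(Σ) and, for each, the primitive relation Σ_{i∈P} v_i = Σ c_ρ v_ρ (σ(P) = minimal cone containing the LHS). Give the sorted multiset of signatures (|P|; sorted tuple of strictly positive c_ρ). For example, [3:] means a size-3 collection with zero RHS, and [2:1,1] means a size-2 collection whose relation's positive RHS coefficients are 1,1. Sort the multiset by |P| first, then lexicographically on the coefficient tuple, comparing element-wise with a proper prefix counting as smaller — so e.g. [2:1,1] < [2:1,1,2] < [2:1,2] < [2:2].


Primitive collections (20):

  P={1,10}:  v_{1} + v_{10} = 0 ; sig = [2:]
  P={1,5}:  v_{1} + v_{5} = v_{6} ; sig = [2:1]
  P={2,7}:  v_{2} + v_{7} = v_{10} ; sig = [2:1]
  P={6,8}:  v_{6} + v_{8} = v_{10} ; sig = [2:1]
  P={6,10}:  v_{6} + v_{10} = v_{5} ; sig = [2:1]
  P={1,6}:  v_{1} + v_{6} = v_{2} + v_{3} + v_{9} ; sig = [2:1,1,1]
  P={1,7}:  v_{1} + v_{7} = v_{3} + v_{8} + v_{9} ; sig = [2:1,1,1]
  P={4,8}:  v_{4} + v_{8} = v_{2} + v_{5} + v_{10} ; sig = [2:1,1,1]
  P={6,7}:  v_{6} + v_{7} = v_{3} + v_{9} + 2·v_{10} ; sig = [2:1,1,2]
  P={5,7}:  v_{5} + v_{7} = v_{3} + v_{9} + 3·v_{10} ; sig = [2:1,1,3]
  P={1,4}:  v_{1} + v_{4} = v_{2} + 2·v_{6} ; sig = [2:1,2]
  P={4,10}:  v_{4} + v_{10} = v_{2} + 2·v_{5} ; sig = [2:1,2]
  P={4,7}:  v_{4} + v_{7} = 2·v_{5} ; sig = [2:2]
  P={5,8}:  v_{5} + v_{8} = 2·v_{10} ; sig = [2:2]
  P={2,5,6}:  v_{2} + v_{5} + v_{6} = v_{4} ; sig = [3:1]
  P={3,4,9}:  v_{3} + v_{4} + v_{9} = 3·v_{6} ; sig = [3:3]
  P={2,3,8,9}:  v_{2} + v_{3} + v_{8} + v_{9} = 0 ; sig = [4:]
  P={2,3,9,10}:  v_{2} + v_{3} + v_{9} + v_{10} = v_{6} ; sig = [4:1]
  P={3,8,9,10}:  v_{3} + v_{8} + v_{9} + v_{10} = v_{7} ; sig = [4:1]
  P={2,3,5,9}:  v_{2} + v_{3} + v_{5} + v_{9} = 2·v_{6} ; sig = [4:2]

Signatures (|P|; sorted positive RHS coefficients), sorted:
{ [2:],  [2:1] ×4,  [2:1,1,1] ×3,  [2:1,1,2],  [2:1,1,3],  [2:1,2] ×2,  [2:2] ×2,  [3:1],  [3:3],  [4:],  [4:1] ×2,  [4:2] }


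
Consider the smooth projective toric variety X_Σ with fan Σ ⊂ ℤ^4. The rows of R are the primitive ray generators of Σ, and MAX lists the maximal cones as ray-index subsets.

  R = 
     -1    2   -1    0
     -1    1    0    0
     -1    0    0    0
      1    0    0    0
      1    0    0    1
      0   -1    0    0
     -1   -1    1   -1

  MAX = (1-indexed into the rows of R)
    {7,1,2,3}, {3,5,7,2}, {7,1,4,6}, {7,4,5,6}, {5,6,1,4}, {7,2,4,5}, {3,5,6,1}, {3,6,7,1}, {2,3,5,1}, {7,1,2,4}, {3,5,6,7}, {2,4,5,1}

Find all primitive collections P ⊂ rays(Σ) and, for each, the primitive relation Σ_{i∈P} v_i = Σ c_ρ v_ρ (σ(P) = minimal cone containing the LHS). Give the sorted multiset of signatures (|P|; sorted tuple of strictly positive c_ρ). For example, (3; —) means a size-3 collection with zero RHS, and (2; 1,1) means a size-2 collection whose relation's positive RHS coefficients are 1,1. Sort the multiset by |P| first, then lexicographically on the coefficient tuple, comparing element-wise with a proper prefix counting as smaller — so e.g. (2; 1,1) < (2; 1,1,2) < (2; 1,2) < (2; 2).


Δ(Σ) — 7 vertices, 3 min non-faces:

  P = {3,4}:  v_{3} + v_{4} = 0 ; sig = (2; —)
  P = {2,6}:  v_{2} + v_{6} = v_{3} ; sig = (2; 1)
  P = {1,5,7}:  v_{1} + v_{5} + v_{7} = v_{2} ; sig = (3; 1)

Hence PRS(X_Σ) =
    |P|=2: 2 collections, coeffs (), (1)
    |P|=3: 1 collection, coeffs (1)


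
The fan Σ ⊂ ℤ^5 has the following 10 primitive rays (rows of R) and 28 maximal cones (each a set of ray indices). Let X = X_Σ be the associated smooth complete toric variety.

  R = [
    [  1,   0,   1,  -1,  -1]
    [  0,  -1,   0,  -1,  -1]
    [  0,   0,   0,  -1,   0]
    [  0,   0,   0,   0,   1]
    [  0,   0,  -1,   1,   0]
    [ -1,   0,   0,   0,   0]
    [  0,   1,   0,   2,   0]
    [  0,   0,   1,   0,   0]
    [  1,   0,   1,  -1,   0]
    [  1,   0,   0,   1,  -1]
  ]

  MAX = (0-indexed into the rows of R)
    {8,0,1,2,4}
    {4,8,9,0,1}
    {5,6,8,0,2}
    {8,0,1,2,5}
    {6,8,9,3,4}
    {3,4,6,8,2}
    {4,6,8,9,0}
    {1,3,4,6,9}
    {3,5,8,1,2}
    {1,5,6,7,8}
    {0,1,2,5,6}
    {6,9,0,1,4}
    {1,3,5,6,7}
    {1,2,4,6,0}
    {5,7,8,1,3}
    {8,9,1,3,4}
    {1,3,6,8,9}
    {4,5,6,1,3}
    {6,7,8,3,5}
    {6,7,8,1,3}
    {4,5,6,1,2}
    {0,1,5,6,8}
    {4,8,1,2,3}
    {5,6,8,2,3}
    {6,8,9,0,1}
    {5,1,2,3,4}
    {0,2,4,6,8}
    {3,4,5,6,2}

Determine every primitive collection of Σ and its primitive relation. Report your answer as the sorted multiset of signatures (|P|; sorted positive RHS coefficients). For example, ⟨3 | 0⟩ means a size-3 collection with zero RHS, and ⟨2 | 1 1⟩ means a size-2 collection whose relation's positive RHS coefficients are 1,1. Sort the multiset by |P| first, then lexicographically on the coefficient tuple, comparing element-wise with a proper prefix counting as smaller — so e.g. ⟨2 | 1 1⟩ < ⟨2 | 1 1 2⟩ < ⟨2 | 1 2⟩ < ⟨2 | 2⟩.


Minimal non-faces — 13 found among 10 rays, 28 max cones:

  {0,3}:  v_{0} + v_{3} = v_{8}  ⟹  sig = ⟨2 | 1⟩
  {2,7}:  v_{2} + v_{7} = v_{5} + v_{8}  ⟹  sig = ⟨2 | 1 1⟩
  {2,9}:  v_{2} + v_{9} = v_{0} + v_{4}  ⟹  sig = ⟨2 | 1 1⟩
  {5,9}:  v_{5} + v_{9} = v_{1} + v_{6}  ⟹  sig = ⟨2 | 1 1⟩
  {4,7}:  v_{4} + v_{7} = v_{1} + v_{3} + v_{6}  ⟹  sig = ⟨2 | 1 1 1⟩
  {0,7}:  v_{0} + v_{7} = v_{1} + v_{5} + v_{6} + 2·v_{8}  ⟹  sig = ⟨2 | 1 1 1 2⟩
  {7,9}:  v_{7} + v_{9} = 2·v_{1} + v_{3} + 2·v_{6} + v_{8}  ⟹  sig = ⟨2 | 1 1 2 2⟩
  {4,5,8}:  v_{4} + v_{5} + v_{8} = 0  ⟹  sig = ⟨3 | 0⟩
  {0,4,5}:  v_{0} + v_{4} + v_{5} = v_{1} + v_{2} + v_{6}  ⟹  sig = ⟨3 | 1 1 1⟩
  {1,2,3,6}:  v_{1} + v_{2} + v_{3} + v_{6} = 0  ⟹  sig = ⟨4 | 0⟩
  {1,2,6,8}:  v_{1} + v_{2} + v_{6} + v_{8} = v_{0}  ⟹  sig = ⟨4 | 1⟩
  {1,4,6,8}:  v_{1} + v_{4} + v_{6} + v_{8} = v_{9}  ⟹  sig = ⟨4 | 1⟩
  {1,3,5,6,8}:  v_{1} + v_{3} + v_{5} + v_{6} + v_{8} = v_{7}  ⟹  sig = ⟨5 | 1⟩

Signatures (|P|; sorted positive RHS coefficients), sorted:
[⟨2 | 1⟩, ⟨2 | 1 1⟩, ⟨2 | 1 1⟩, ⟨2 | 1 1⟩, ⟨2 | 1 1 1⟩, ⟨2 | 1 1 1 2⟩, ⟨2 | 1 1 2 2⟩, ⟨3 | 0⟩, ⟨3 | 1 1 1⟩, ⟨4 | 0⟩, ⟨4 | 1⟩, ⟨4 | 1⟩, ⟨5 | 1⟩]


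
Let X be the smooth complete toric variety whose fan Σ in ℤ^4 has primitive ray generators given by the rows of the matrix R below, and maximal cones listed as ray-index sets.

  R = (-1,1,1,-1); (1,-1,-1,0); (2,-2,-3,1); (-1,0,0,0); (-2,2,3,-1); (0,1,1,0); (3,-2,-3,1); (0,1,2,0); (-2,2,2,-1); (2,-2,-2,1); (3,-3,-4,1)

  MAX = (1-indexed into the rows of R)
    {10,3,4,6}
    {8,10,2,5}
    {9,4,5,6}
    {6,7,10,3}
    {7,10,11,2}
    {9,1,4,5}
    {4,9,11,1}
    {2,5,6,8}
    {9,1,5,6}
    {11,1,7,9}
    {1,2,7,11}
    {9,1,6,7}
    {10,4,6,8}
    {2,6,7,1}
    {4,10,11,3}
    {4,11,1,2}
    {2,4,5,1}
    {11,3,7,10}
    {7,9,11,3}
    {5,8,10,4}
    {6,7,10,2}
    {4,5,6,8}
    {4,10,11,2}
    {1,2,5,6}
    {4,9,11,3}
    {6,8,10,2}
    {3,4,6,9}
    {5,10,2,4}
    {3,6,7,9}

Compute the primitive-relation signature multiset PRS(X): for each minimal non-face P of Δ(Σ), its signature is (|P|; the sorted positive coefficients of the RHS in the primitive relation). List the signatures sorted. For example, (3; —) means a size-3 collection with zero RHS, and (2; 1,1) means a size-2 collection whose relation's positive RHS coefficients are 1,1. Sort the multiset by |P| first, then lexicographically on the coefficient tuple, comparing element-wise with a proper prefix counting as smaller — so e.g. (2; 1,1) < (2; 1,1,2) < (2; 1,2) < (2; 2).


Minimal non-faces — 19 found among 11 rays, 29 max cones:

  P={3,5}:  v_{3} + v_{5} = 0  ⇒ sig = (2; —)
  P={9,10}:  v_{9} + v_{10} = 0  ⇒ sig = (2; —)
  P={1,10}:  v_{1} + v_{10} = v_{2}  ⇒ sig = (2; 1)
  P={2,3}:  v_{2} + v_{3} = v_{11}  ⇒ sig = (2; 1)
  P={2,9}:  v_{2} + v_{9} = v_{1}  ⇒ sig = (2; 1)
  P={4,7}:  v_{4} + v_{7} = v_{3}  ⇒ sig = (2; 1)
  P={5,11}:  v_{5} + v_{11} = v_{2}  ⇒ sig = (2; 1)
  P={6,11}:  v_{6} + v_{11} = v_{7}  ⇒ sig = (2; 1)
  P={1,3}:  v_{1} + v_{3} = v_{9} + v_{11}  ⇒ sig = (2; 1,1)
  P={3,8}:  v_{3} + v_{8} = v_{6} + v_{10}  ⇒ sig = (2; 1,1)
  P={5,7}:  v_{5} + v_{7} = v_{2} + v_{6}  ⇒ sig = (2; 1,1)
  P={8,9}:  v_{8} + v_{9} = v_{5} + v_{6}  ⇒ sig = (2; 1,1)
  P={1,8}:  v_{1} + v_{8} = v_{2} + v_{5} + v_{6}  ⇒ sig = (2; 1,1,1)
  P={8,11}:  v_{8} + v_{11} = v_{2} + v_{6} + v_{10}  ⇒ sig = (2; 1,1,1)
  P={7,8}:  v_{7} + v_{8} = v_{2} + 2·v_{6} + v_{10}  ⇒ sig = (2; 1,1,2)
  P={2,4,6}:  v_{2} + v_{4} + v_{6} = 0  ⇒ sig = (3; —)
  P={1,4,6}:  v_{1} + v_{4} + v_{6} = v_{9}  ⇒ sig = (3; 1)
  P={5,6,10}:  v_{5} + v_{6} + v_{10} = v_{8}  ⇒ sig = (3; 1)
  P={2,4,8}:  v_{2} + v_{4} + v_{8} = v_{5} + v_{10}  ⇒ sig = (3; 1,1)

Signatures (|P|; sorted positive RHS coefficients), sorted:
    (2; —)
    (2; —)
    (2; 1)
    (2; 1)
    (2; 1)
    (2; 1)
    (2; 1)
    (2; 1)
    (2; 1,1)
    (2; 1,1)
    (2; 1,1)
    (2; 1,1)
    (2; 1,1,1)
    (2; 1,1,1)
    (2; 1,1,2)
    (3; —)
    (3; 1)
    (3; 1)
    (3; 1,1)


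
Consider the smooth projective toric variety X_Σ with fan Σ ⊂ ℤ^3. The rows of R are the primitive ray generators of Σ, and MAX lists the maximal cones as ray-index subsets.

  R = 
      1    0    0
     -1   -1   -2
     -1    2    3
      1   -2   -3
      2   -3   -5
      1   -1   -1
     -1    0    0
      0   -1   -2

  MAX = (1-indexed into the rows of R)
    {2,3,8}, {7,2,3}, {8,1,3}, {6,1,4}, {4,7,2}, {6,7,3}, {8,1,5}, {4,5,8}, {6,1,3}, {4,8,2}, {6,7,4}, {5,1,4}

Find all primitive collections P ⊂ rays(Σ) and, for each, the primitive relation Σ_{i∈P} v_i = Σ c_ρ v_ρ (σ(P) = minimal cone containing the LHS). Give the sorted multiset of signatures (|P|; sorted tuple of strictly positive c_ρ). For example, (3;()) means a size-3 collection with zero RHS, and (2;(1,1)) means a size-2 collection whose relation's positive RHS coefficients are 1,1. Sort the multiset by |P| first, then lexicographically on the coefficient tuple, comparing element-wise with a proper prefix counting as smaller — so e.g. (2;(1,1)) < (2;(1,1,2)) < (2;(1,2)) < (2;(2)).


Σ has 11 primitive collections:

  • {1,7}:  v_{1} + v_{7} = 0  ⟹  sig = (2;())
  • {3,4}:  v_{3} + v_{4} = 0  ⟹  sig = (2;())
  • {1,2}:  v_{1} + v_{2} = v_{8}  ⟹  sig = (2;(1))
  • {6,8}:  v_{6} + v_{8} = v_{4}  ⟹  sig = (2;(1))
  • {7,8}:  v_{7} + v_{8} = v_{2}  ⟹  sig = (2;(1))
  • {2,6}:  v_{2} + v_{6} = v_{4} + v_{7}  ⟹  sig = (2;(1,1))
  • {3,5}:  v_{3} + v_{5} = v_{1} + v_{8}  ⟹  sig = (2;(1,1))
  • {5,7}:  v_{5} + v_{7} = v_{4} + v_{8}  ⟹  sig = (2;(1,1))
  • {2,5}:  v_{2} + v_{5} = v_{4} + 2·v_{8}  ⟹  sig = (2;(1,2))
  • {5,6}:  v_{5} + v_{6} = v_{1} + 2·v_{4}  ⟹  sig = (2;(1,2))
  • {1,4,8}:  v_{1} + v_{4} + v_{8} = v_{5}  ⟹  sig = (3;(1))

so the primitive-relation signature multiset is
[(2;()), (2;()), (2;(1)), (2;(1)), (2;(1)), (2;(1,1)), (2;(1,1)), (2;(1,1)), (2;(1,2)), (2;(1,2)), (3;(1))]


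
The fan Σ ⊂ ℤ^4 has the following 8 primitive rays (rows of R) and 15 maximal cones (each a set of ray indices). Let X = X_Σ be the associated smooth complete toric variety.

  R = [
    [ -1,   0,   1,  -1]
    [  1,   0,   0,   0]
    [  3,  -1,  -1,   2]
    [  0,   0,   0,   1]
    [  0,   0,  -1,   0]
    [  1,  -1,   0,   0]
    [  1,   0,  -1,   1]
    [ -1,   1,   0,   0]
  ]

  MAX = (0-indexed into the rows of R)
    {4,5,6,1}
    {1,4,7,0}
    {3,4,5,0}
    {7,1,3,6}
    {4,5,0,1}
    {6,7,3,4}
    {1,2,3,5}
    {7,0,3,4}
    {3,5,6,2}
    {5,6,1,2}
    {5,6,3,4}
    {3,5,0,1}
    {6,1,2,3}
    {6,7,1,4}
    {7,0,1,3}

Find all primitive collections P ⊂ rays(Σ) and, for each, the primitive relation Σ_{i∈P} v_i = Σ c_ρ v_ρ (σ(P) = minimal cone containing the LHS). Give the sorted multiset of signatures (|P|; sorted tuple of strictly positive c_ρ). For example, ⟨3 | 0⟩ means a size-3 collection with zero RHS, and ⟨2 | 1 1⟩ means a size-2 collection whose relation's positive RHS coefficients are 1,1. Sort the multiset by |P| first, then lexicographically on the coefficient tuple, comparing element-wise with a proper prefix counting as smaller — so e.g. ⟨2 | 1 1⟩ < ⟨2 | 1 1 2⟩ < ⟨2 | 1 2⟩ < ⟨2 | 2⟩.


|primitive collections| = 7. Relations:

  {0,6}:  v_{0} + v_{6} = 0 — sig = ⟨2 | 0⟩
  {5,7}:  v_{5} + v_{7} = 0 — sig = ⟨2 | 0⟩
  {0,2}:  v_{0} + v_{2} = v_{1} + v_{3} + v_{5} — sig = ⟨2 | 1 1 1⟩
  {2,7}:  v_{2} + v_{7} = v_{1} + v_{3} + v_{6} — sig = ⟨2 | 1 1 1⟩
  {2,4}:  v_{2} + v_{4} = v_{5} + 2·v_{6} — sig = ⟨2 | 1 2⟩
  {1,3,4}:  v_{1} + v_{3} + v_{4} = v_{6} — sig = ⟨3 | 1⟩
  {1,3,5,6}:  v_{1} + v_{3} + v_{5} + v_{6} = v_{2} — sig = ⟨4 | 1⟩

Sorted signature multiset PRS(X):
[⟨2 | 0⟩, ⟨2 | 0⟩, ⟨2 | 1 1 1⟩, ⟨2 | 1 1 1⟩, ⟨2 | 1 2⟩, ⟨3 | 1⟩, ⟨4 | 1⟩]


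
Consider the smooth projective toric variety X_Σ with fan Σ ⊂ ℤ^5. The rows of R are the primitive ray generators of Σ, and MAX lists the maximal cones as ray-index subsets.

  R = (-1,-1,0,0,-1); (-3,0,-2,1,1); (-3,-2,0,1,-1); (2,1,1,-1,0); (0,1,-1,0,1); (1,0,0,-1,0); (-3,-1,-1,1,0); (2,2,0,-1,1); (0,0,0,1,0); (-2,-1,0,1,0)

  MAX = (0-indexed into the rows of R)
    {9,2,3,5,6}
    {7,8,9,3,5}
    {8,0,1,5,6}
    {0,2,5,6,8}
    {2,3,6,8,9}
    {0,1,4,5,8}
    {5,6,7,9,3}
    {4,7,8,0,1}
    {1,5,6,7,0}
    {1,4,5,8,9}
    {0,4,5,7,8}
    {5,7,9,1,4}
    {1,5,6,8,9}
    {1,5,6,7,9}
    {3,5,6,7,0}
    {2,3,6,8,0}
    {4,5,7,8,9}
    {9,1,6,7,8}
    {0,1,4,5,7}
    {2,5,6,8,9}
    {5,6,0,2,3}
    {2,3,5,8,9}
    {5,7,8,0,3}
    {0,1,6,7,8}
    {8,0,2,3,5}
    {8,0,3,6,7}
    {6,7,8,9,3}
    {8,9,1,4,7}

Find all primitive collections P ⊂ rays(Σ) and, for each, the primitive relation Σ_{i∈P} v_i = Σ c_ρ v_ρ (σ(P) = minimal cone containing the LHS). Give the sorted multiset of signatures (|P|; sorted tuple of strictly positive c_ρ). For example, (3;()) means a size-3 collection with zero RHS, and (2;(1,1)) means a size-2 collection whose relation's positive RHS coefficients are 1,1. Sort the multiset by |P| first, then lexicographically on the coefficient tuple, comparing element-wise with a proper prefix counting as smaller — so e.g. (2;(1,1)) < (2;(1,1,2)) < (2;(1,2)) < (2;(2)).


|primitive collections| = 10. Relations:

  {0,9}:  v_{0} + v_{9} = v_{2}  ⇒ sig = (2;(1))
  {2,4}:  v_{2} + v_{4} = v_{6}  ⇒ sig = (2;(1))
  {3,4}:  v_{3} + v_{4} = v_{7}  ⇒ sig = (2;(1))
  {4,6}:  v_{4} + v_{6} = v_{1}  ⇒ sig = (2;(1))
  {1,3}:  v_{1} + v_{3} = v_{6} + v_{7}  ⇒ sig = (2;(1,1))
  {2,7}:  v_{2} + v_{7} = v_{3} + v_{6}  ⇒ sig = (2;(1,1))
  {1,2}:  v_{1} + v_{2} = 2·v_{6}  ⇒ sig = (2;(2))
  {3,5,6,8}:  v_{3} + v_{5} + v_{6} + v_{8} = 0  ⇒ sig = (4;())
  {5,6,7,8}:  v_{5} + v_{6} + v_{7} + v_{8} = v_{4}  ⇒ sig = (4;(1))
  {1,5,7,8}:  v_{1} + v_{5} + v_{7} + v_{8} = 2·v_{4}  ⇒ sig = (4;(2))

Sorted signature multiset PRS(X):
{ (2;(1)) ×4,  (2;(1,1)) ×2,  (2;(2)),  (4;()),  (4;(1)),  (4;(2)) }


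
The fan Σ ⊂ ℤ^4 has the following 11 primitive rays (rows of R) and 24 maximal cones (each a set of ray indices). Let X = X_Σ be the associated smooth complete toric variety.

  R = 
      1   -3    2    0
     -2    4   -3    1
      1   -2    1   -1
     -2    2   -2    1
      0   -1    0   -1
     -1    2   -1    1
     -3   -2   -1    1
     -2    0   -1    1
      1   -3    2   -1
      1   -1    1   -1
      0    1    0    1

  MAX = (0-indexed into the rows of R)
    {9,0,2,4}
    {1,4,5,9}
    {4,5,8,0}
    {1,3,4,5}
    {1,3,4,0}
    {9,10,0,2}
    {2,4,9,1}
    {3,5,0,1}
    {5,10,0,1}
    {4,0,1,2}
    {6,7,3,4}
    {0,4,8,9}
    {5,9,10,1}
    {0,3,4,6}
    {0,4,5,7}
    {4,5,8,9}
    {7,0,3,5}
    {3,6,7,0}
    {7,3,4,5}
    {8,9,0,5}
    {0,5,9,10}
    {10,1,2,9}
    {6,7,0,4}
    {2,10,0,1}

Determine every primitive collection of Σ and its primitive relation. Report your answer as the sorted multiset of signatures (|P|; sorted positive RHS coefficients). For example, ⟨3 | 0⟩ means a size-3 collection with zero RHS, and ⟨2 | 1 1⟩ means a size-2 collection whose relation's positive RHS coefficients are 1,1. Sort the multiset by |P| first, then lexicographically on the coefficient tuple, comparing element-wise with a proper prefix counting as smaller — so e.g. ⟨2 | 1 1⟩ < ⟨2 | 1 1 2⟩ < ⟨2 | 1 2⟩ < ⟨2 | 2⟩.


25 minimal non-faces of Δ(Σ) (on 11 rays):

  {2,5}:  v_{2} + v_{5} = 0 ; sig = ⟨2 | 0⟩
  {4,10}:  v_{4} + v_{10} = 0 ; sig = ⟨2 | 0⟩
  {1,8}:  v_{1} + v_{8} = v_{4} + v_{5} ; sig = ⟨2 | 1 1⟩
  {3,9}:  v_{3} + v_{9} = v_{4} + v_{5} ; sig = ⟨2 | 1 1⟩
  {2,3}:  v_{2} + v_{3} = v_{0} + v_{1} + v_{4} ; sig = ⟨2 | 1 1 1⟩
  {2,7}:  v_{2} + v_{7} = v_{0} + v_{3} + v_{4} ; sig = ⟨2 | 1 1 1⟩
  {2,8}:  v_{2} + v_{8} = v_{0} + v_{4} + v_{9} ; sig = ⟨2 | 1 1 1⟩
  {3,10}:  v_{3} + v_{10} = v_{0} + v_{1} + v_{5} ; sig = ⟨2 | 1 1 1⟩
  {6,10}:  v_{6} + v_{10} = v_{0} + v_{3} + v_{7} ; sig = ⟨2 | 1 1 1⟩
  {7,10}:  v_{7} + v_{10} = v_{0} + v_{3} + v_{5} ; sig = ⟨2 | 1 1 1⟩
  {8,10}:  v_{8} + v_{10} = v_{0} + v_{5} + v_{9} ; sig = ⟨2 | 1 1 1⟩
  {6,9}:  v_{6} + v_{9} = v_{0} + 2·v_{4} + v_{5} + v_{7} ; sig = ⟨2 | 1 1 1 2⟩
  {1,6}:  v_{1} + v_{6} = v_{0} + 3·v_{3} + v_{4} ; sig = ⟨2 | 1 1 3⟩
  {3,8}:  v_{3} + v_{8} = v_{0} + 2·v_{4} + 2·v_{5} ; sig = ⟨2 | 1 2 2⟩
  {7,9}:  v_{7} + v_{9} = v_{0} + 2·v_{4} + 2·v_{5} ; sig = ⟨2 | 1 2 2⟩
  {6,8}:  v_{6} + v_{8} = 2·v_{0} + 3·v_{4} + 2·v_{5} + v_{7} ; sig = ⟨2 | 1 2 2 3⟩
  {1,7}:  v_{1} + v_{7} = 2·v_{3} ; sig = ⟨2 | 2⟩
  {5,6}:  v_{5} + v_{6} = 2·v_{7} ; sig = ⟨2 | 2⟩
  {2,6}:  v_{2} + v_{6} = 2·v_{0} + 2·v_{3} + 2·v_{4} ; sig = ⟨2 | 2 2 2⟩
  {7,8}:  v_{7} + v_{8} = 2·v_{0} + 3·v_{4} + 3·v_{5} ; sig = ⟨2 | 2 3 3⟩
  {0,1,9}:  v_{0} + v_{1} + v_{9} = 0 ; sig = ⟨3 | 0⟩
  {0,1,4,5}:  v_{0} + v_{1} + v_{4} + v_{5} = v_{3} ; sig = ⟨4 | 1⟩
  {0,3,4,5}:  v_{0} + v_{3} + v_{4} + v_{5} = v_{7} ; sig = ⟨4 | 1⟩
  {0,3,4,7}:  v_{0} + v_{3} + v_{4} + v_{7} = v_{6} ; sig = ⟨4 | 1⟩
  {0,4,5,9}:  v_{0} + v_{4} + v_{5} + v_{9} = v_{8} ; sig = ⟨4 | 1⟩

Hence PRS(X_Σ) =
[⟨2 | 0⟩, ⟨2 | 0⟩, ⟨2 | 1 1⟩, ⟨2 | 1 1⟩, ⟨2 | 1 1 1⟩, ⟨2 | 1 1 1⟩, ⟨2 | 1 1 1⟩, ⟨2 | 1 1 1⟩, ⟨2 | 1 1 1⟩, ⟨2 | 1 1 1⟩, ⟨2 | 1 1 1⟩, ⟨2 | 1 1 1 2⟩, ⟨2 | 1 1 3⟩, ⟨2 | 1 2 2⟩, ⟨2 | 1 2 2⟩, ⟨2 | 1 2 2 3⟩, ⟨2 | 2⟩, ⟨2 | 2⟩, ⟨2 | 2 2 2⟩, ⟨2 | 2 3 3⟩, ⟨3 | 0⟩, ⟨4 | 1⟩, ⟨4 | 1⟩, ⟨4 | 1⟩, ⟨4 | 1⟩]


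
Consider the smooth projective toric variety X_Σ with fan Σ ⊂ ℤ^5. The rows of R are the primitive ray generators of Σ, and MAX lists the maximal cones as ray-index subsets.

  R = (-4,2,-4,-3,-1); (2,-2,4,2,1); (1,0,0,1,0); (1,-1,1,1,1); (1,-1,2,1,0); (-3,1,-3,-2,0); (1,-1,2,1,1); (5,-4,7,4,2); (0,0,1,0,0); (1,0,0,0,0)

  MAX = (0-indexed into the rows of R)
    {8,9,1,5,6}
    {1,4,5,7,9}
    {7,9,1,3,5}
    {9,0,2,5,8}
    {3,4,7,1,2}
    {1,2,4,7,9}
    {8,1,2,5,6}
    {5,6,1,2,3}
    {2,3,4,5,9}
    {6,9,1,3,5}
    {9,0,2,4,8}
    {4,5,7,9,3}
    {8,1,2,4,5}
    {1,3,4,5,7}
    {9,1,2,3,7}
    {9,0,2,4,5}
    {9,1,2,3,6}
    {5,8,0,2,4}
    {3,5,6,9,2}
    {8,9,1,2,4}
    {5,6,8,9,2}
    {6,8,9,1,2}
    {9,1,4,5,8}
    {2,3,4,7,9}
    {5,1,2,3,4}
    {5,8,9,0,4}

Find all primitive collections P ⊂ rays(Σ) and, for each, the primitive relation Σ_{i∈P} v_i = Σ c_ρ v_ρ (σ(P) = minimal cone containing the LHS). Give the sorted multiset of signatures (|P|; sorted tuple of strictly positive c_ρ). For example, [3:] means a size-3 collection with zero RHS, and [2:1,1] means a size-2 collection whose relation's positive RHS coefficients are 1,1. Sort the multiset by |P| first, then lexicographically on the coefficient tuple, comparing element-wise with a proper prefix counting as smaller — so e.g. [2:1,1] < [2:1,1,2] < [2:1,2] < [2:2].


Minimal non-faces — 12 found among 10 rays, 26 max cones:

  {0,3}:  v_{0} + v_{3} = v_{5}  →  sig = [2:1]
  {3,8}:  v_{3} + v_{8} = v_{6}  →  sig = [2:1]
  {4,6}:  v_{4} + v_{6} = v_{1}  →  sig = [2:1]
  {0,6}:  v_{0} + v_{6} = v_{5} + v_{8}  →  sig = [2:1,1]
  {0,1}:  v_{0} + v_{1} = v_{4} + v_{5} + v_{8}  →  sig = [2:1,1,1]
  {0,7}:  v_{0} + v_{7} = v_{1} + v_{4} + v_{5} + v_{9}  →  sig = [2:1,1,1,1]
  {6,7}:  v_{6} + v_{7} = 2·v_{1} + v_{3} + v_{9}  →  sig = [2:1,1,2]
  {7,8}:  v_{7} + v_{8} = 2·v_{1} + v_{9}  →  sig = [2:1,2]
  {2,5,7}:  v_{2} + v_{5} + v_{7} = 2·v_{3} + v_{4}  →  sig = [3:1,2]
  {1,2,5,9}:  v_{1} + v_{2} + v_{5} + v_{9} = v_{3}  →  sig = [4:1]
  {1,3,4,9}:  v_{1} + v_{3} + v_{4} + v_{9} = v_{7}  →  sig = [4:1]
  {2,4,5,8,9}:  v_{2} + v_{4} + v_{5} + v_{8} + v_{9} = 0  →  sig = [5:]

Signatures (|P|; sorted positive RHS coefficients), sorted:
    [2:1]
    [2:1]
    [2:1]
    [2:1,1]
    [2:1,1,1]
    [2:1,1,1,1]
    [2:1,1,2]
    [2:1,2]
    [3:1,2]
    [4:1]
    [4:1]
    [5:]
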